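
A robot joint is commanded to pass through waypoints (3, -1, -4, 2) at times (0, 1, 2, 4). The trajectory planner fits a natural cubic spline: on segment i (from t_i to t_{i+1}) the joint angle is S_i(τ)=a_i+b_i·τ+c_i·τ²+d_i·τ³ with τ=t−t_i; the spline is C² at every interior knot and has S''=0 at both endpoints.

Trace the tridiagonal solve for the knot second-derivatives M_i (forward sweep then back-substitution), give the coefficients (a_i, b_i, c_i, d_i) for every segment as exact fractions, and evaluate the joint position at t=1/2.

Δ: Δ0=-4, Δ1=-3, Δ2=3
row 1: diag=4, rhs=6; c'=1/4, d'=3/2
row 2: denom=6−1·1/4=23/4; d'=(36−1·3/2)/(23/4)=6
back: M2=6
back: M1=3/2−1/4·6=0
M: M0=0, M1=0, M2=6, M3=0
seg 0: a=3, c=M0/2=0, d=(M1−M0)/(6·1)=0, b=Δ0−h0·(2M0+M1)/6=-4
seg 1: a=-1, c=M1/2=0, d=(M2−M1)/(6·1)=1, b=Δ1−h1·(2M1+M2)/6=-4
seg 2: a=-4, c=M2/2=3, d=(M3−M2)/(6·2)=-1/2, b=Δ2−h2·(2M2+M3)/6=-1
t_q=1/2 → seg 0, τ=1/2; S=3+-4·τ+0·τ²+0·τ³=1

  seg 0: a=3 b=-4 c=0 d=0
  seg 1: a=-1 b=-4 c=0 d=1
  seg 2: a=-4 b=-1 c=3 d=-1/2
S(1/2) = 1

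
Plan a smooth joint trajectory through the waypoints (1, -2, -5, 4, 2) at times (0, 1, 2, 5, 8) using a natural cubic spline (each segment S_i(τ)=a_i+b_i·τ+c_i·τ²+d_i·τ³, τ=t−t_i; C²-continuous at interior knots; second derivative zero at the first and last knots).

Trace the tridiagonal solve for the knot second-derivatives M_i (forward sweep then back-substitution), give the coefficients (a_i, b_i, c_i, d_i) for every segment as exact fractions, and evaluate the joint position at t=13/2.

  seg 0: a=1 b=-925/336 c=0 d=-83/336
  seg 1: a=-2 b=-587/168 c=-83/112 d=415/336
  seg 2: a=-5 b=-61/48 c=83/28 d=-1553/3024
  seg 3: a=4 b=445/168 c=-557/336 d=557/3024
S(13/2) = 4359/896

Δ: Δ0=-3, Δ1=-3, Δ2=3, Δ3=-2/3
row 1: diag=4, rhs=0; c'=1/4, d'=0
row 2: denom=8−1·1/4=31/4; d'=(36−1·0)/(31/4)=144/31
row 3: denom=12−3·12/31=336/31; d'=(-22−3·144/31)/(336/31)=-557/168
back: M3=-557/168
back: M2=144/31−12/31·-557/168=83/14
back: M1=0−1/4·83/14=-83/56
M: M0=0, M1=-83/56, M2=83/14, M3=-557/168, M4=0
seg 0: a=1, c=M0/2=0, d=(M1−M0)/(6·1)=-83/336, b=Δ0−h0·(2M0+M1)/6=-925/336
seg 1: a=-2, c=M1/2=-83/112, d=(M2−M1)/(6·1)=415/336, b=Δ1−h1·(2M1+M2)/6=-587/168
seg 2: a=-5, c=M2/2=83/28, d=(M3−M2)/(6·3)=-1553/3024, b=Δ2−h2·(2M2+M3)/6=-61/48
seg 3: a=4, c=M3/2=-557/336, d=(M4−M3)/(6·3)=557/3024, b=Δ3−h3·(2M3+M4)/6=445/168
t_q=13/2 → seg 3, τ=3/2; S=4+445/168·τ+-557/336·τ²+557/3024·τ³=4359/896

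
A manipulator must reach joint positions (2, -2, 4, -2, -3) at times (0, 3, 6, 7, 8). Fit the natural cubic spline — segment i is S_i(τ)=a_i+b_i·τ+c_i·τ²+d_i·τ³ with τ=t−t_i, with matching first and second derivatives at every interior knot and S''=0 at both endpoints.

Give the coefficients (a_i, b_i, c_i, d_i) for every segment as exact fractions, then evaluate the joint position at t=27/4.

Δ: Δ0=-4/3, Δ1=2, Δ2=-6, Δ3=-1
row 1: diag=12, rhs=20; c'=1/4, d'=5/3
row 2: denom=8−3·1/4=29/4; d'=(-48−3·5/3)/(29/4)=-212/29
row 3: denom=4−1·4/29=112/29; d'=(30−1·-212/29)/(112/29)=541/56
back: M3=541/56
back: M2=-212/29−4/29·541/56=-121/14
back: M1=5/3−1/4·-121/14=643/168
M: M0=0, M1=643/168, M2=-121/14, M3=541/56, M4=0
seg 0: a=2, c=M0/2=0, d=(M1−M0)/(6·3)=643/3024, b=Δ0−h0·(2M0+M1)/6=-1091/336
seg 1: a=-2, c=M1/2=643/336, d=(M2−M1)/(6·3)=-2095/3024, b=Δ1−h1·(2M1+M2)/6=419/168
seg 2: a=4, c=M2/2=-121/28, d=(M3−M2)/(6·1)=1025/336, b=Δ2−h2·(2M2+M3)/6=-227/48
seg 3: a=-2, c=M3/2=541/112, d=(M4−M3)/(6·1)=-541/336, b=Δ3−h3·(2M3+M4)/6=-709/168
t_q=27/4 → seg 2, τ=3/4; S=4+-227/48·τ+-121/28·τ²+1025/336·τ³=-4951/7168

  seg 0: a=2 b=-1091/336 c=0 d=643/3024
  seg 1: a=-2 b=419/168 c=643/336 d=-2095/3024
  seg 2: a=4 b=-227/48 c=-121/28 d=1025/336
  seg 3: a=-2 b=-709/168 c=541/112 d=-541/336
S(27/4) = -4951/7168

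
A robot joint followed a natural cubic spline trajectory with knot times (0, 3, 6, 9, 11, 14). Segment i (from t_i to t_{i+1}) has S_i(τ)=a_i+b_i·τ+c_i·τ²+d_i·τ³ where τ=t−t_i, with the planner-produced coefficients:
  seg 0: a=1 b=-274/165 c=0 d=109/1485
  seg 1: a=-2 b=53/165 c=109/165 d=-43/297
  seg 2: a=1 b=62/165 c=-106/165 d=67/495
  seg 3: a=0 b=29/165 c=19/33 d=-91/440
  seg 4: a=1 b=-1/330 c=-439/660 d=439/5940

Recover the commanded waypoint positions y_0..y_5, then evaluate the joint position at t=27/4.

y_0 = S_0(0) = a_0 = 1
y_1 = S_1(0) = a_1 = -2
y_2 = S_2(0) = a_2 = 1
y_3 = S_3(0) = a_3 = 0
y_4 = S_4(0) = a_4 = 1
y_5 = S_4(3) = -3
t_q=27/4 is in segment 2 (τ=3/4); S_2(τ)=3441/3520

y_0=1 y_1=-2 y_2=1 y_3=0 y_4=1 y_5=-3
S(27/4) = 3441/3520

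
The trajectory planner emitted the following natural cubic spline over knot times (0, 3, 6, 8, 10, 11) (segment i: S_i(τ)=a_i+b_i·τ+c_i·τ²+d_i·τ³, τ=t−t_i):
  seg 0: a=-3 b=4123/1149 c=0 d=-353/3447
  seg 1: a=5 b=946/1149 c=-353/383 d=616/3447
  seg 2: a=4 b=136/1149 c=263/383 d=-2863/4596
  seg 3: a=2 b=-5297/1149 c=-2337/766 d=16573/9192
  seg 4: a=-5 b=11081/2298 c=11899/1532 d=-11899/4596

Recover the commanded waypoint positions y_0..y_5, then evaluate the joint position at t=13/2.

y_0=-3 y_1=5 y_2=4 y_3=2 y_4=-5 y_5=5
S(13/2) = 50899/12256

y_0 = S_0(0) = a_0 = -3
y_1 = S_1(0) = a_1 = 5
y_2 = S_2(0) = a_2 = 4
y_3 = S_3(0) = a_3 = 2
y_4 = S_4(0) = a_4 = -5
y_5 = S_4(1) = 5
t_q=13/2 is in segment 2 (τ=1/2); S_2(τ)=50899/12256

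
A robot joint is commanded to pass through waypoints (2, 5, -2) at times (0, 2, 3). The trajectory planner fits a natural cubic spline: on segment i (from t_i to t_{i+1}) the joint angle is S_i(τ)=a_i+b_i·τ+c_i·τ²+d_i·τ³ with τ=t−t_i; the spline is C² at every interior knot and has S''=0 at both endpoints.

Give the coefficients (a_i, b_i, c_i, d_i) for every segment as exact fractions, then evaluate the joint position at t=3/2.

Δ: Δ0=3/2, Δ1=-7
row 1: diag=6, rhs=-51; c'=1/6, d'=-17/2
back: M1=-17/2
M: M0=0, M1=-17/2, M2=0
seg 0: a=2, c=M0/2=0, d=(M1−M0)/(6·2)=-17/24, b=Δ0−h0·(2M0+M1)/6=13/3
seg 1: a=5, c=M1/2=-17/4, d=(M2−M1)/(6·1)=17/12, b=Δ1−h1·(2M1+M2)/6=-25/6
t_q=3/2 → seg 0, τ=3/2; S=2+13/3·τ+0·τ²+-17/24·τ³=391/64

  seg 0: a=2 b=13/3 c=0 d=-17/24
  seg 1: a=5 b=-25/6 c=-17/4 d=17/12
S(3/2) = 391/64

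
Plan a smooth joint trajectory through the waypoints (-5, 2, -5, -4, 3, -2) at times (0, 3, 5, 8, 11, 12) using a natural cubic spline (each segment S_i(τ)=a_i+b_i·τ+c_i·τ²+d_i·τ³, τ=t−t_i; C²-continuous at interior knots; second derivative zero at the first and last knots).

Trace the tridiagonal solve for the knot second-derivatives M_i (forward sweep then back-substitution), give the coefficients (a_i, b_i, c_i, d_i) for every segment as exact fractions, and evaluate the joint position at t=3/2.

Δ: Δ0=7/3, Δ1=-7/2, Δ2=1/3, Δ3=7/3, Δ4=-5
row 1: diag=10, rhs=-35; c'=1/5, d'=-7/2
row 2: denom=10−2·1/5=48/5; d'=(23−2·-7/2)/(48/5)=25/8
row 3: denom=12−3·5/16=177/16; d'=(12−3·25/8)/(177/16)=14/59
row 4: denom=8−3·16/59=424/59; d'=(-44−3·14/59)/(424/59)=-1319/212
back: M4=-1319/212
back: M3=14/59−16/59·-1319/212=102/53
back: M2=25/8−5/16·102/53=535/212
back: M1=-7/2−1/5·535/212=-849/212
M: M0=0, M1=-849/212, M2=535/212, M3=102/53, M4=-1319/212, M5=0
seg 0: a=-5, c=M0/2=0, d=(M1−M0)/(6·3)=-283/1272, b=Δ0−h0·(2M0+M1)/6=5515/1272
seg 1: a=2, c=M1/2=-849/424, d=(M2−M1)/(6·2)=173/318, b=Δ1−h1·(2M1+M2)/6=-1063/636
seg 2: a=-5, c=M2/2=535/424, d=(M3−M2)/(6·3)=-127/3816, b=Δ2−h2·(2M2+M3)/6=-2005/636
seg 3: a=-4, c=M3/2=51/53, d=(M4−M3)/(6·3)=-1727/3816, b=Δ3−h3·(2M3+M4)/6=4477/1272
seg 4: a=3, c=M4/2=-1319/424, d=(M5−M4)/(6·1)=1319/1272, b=Δ4−h4·(2M4+M5)/6=-1861/636
t_q=3/2 → seg 0, τ=3/2; S=-5+5515/1272·τ+0·τ²+-283/1272·τ³=2553/3392

  seg 0: a=-5 b=5515/1272 c=0 d=-283/1272
  seg 1: a=2 b=-1063/636 c=-849/424 d=173/318
  seg 2: a=-5 b=-2005/636 c=535/424 d=-127/3816
  seg 3: a=-4 b=4477/1272 c=51/53 d=-1727/3816
  seg 4: a=3 b=-1861/636 c=-1319/424 d=1319/1272
S(3/2) = 2553/3392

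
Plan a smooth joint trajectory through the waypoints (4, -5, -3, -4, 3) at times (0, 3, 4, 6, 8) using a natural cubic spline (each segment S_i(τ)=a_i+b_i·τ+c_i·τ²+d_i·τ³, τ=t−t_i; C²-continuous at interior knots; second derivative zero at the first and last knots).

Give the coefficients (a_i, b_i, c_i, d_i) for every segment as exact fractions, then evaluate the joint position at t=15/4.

Δ: Δ0=-3, Δ1=2, Δ2=-1/2, Δ3=7/2
row 1: diag=8, rhs=30; c'=1/8, d'=15/4
row 2: denom=6−1·1/8=47/8; d'=(-15−1·15/4)/(47/8)=-150/47
row 3: denom=8−2·16/47=344/47; d'=(24−2·-150/47)/(344/47)=357/86
back: M3=357/86
back: M2=-150/47−16/47·357/86=-198/43
back: M1=15/4−1/8·-198/43=186/43
M: M0=0, M1=186/43, M2=-198/43, M3=357/86, M4=0
seg 0: a=4, c=M0/2=0, d=(M1−M0)/(6·3)=31/129, b=Δ0−h0·(2M0+M1)/6=-222/43
seg 1: a=-5, c=M1/2=93/43, d=(M2−M1)/(6·1)=-64/43, b=Δ1−h1·(2M1+M2)/6=57/43
seg 2: a=-3, c=M2/2=-99/43, d=(M3−M2)/(6·2)=251/344, b=Δ2−h2·(2M2+M3)/6=51/43
seg 3: a=-4, c=M3/2=357/172, d=(M4−M3)/(6·2)=-119/344, b=Δ3−h3·(2M3+M4)/6=63/86
t_q=15/4 → seg 1, τ=3/4; S=-5+57/43·τ+93/43·τ²+-64/43·τ³=-2351/688

  seg 0: a=4 b=-222/43 c=0 d=31/129
  seg 1: a=-5 b=57/43 c=93/43 d=-64/43
  seg 2: a=-3 b=51/43 c=-99/43 d=251/344
  seg 3: a=-4 b=63/86 c=357/172 d=-119/344
S(15/4) = -2351/688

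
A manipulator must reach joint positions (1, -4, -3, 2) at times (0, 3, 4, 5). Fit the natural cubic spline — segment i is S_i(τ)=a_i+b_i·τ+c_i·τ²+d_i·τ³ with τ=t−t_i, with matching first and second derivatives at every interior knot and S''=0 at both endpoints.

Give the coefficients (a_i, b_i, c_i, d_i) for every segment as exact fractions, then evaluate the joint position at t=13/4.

  seg 0: a=1 b=-215/93 c=0 d=20/279
  seg 1: a=-4 b=-35/93 c=20/31 d=68/93
  seg 2: a=-3 b=289/93 c=88/31 d=-88/93
S(13/4) = -2005/496

Δ: Δ0=-5/3, Δ1=1, Δ2=5
row 1: diag=8, rhs=16; c'=1/8, d'=2
row 2: denom=4−1·1/8=31/8; d'=(24−1·2)/(31/8)=176/31
back: M2=176/31
back: M1=2−1/8·176/31=40/31
M: M0=0, M1=40/31, M2=176/31, M3=0
seg 0: a=1, c=M0/2=0, d=(M1−M0)/(6·3)=20/279, b=Δ0−h0·(2M0+M1)/6=-215/93
seg 1: a=-4, c=M1/2=20/31, d=(M2−M1)/(6·1)=68/93, b=Δ1−h1·(2M1+M2)/6=-35/93
seg 2: a=-3, c=M2/2=88/31, d=(M3−M2)/(6·1)=-88/93, b=Δ2−h2·(2M2+M3)/6=289/93
t_q=13/4 → seg 1, τ=1/4; S=-4+-35/93·τ+20/31·τ²+68/93·τ³=-2005/496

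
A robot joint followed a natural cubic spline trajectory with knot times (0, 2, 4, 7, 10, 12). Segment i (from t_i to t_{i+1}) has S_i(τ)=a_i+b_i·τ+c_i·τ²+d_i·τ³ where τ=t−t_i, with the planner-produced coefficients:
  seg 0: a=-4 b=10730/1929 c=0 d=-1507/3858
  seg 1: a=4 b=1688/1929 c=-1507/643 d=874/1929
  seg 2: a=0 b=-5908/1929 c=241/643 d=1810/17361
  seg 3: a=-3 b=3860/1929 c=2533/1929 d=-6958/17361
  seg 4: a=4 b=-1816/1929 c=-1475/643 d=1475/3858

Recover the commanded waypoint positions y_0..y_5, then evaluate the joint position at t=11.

y_0 = S_0(0) = a_0 = -4
y_1 = S_1(0) = a_1 = 4
y_2 = S_2(0) = a_2 = 0
y_3 = S_3(0) = a_3 = -3
y_4 = S_4(0) = a_4 = 4
y_5 = S_4(2) = -4
t_q=11 is in segment 4 (τ=1); S_4(τ)=1475/1286

y_0=-4 y_1=4 y_2=0 y_3=-3 y_4=4 y_5=-4
S(11) = 1475/1286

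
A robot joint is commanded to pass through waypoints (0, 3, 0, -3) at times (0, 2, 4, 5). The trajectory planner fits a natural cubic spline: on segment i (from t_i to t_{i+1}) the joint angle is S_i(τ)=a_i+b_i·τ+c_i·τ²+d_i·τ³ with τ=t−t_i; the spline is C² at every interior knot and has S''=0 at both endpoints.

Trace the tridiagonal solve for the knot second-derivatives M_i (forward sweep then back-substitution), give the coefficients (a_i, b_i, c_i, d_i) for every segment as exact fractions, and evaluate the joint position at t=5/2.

  seg 0: a=0 b=24/11 c=0 d=-15/88
  seg 1: a=3 b=3/22 c=-45/44 d=9/88
  seg 2: a=0 b=-30/11 c=-9/22 d=3/22
S(5/2) = 1989/704

Δ: Δ0=3/2, Δ1=-3/2, Δ2=-3
row 1: diag=8, rhs=-18; c'=1/4, d'=-9/4
row 2: denom=6−2·1/4=11/2; d'=(-9−2·-9/4)/(11/2)=-9/11
back: M2=-9/11
back: M1=-9/4−1/4·-9/11=-45/22
M: M0=0, M1=-45/22, M2=-9/11, M3=0
seg 0: a=0, c=M0/2=0, d=(M1−M0)/(6·2)=-15/88, b=Δ0−h0·(2M0+M1)/6=24/11
seg 1: a=3, c=M1/2=-45/44, d=(M2−M1)/(6·2)=9/88, b=Δ1−h1·(2M1+M2)/6=3/22
seg 2: a=0, c=M2/2=-9/22, d=(M3−M2)/(6·1)=3/22, b=Δ2−h2·(2M2+M3)/6=-30/11
t_q=5/2 → seg 1, τ=1/2; S=3+3/22·τ+-45/44·τ²+9/88·τ³=1989/704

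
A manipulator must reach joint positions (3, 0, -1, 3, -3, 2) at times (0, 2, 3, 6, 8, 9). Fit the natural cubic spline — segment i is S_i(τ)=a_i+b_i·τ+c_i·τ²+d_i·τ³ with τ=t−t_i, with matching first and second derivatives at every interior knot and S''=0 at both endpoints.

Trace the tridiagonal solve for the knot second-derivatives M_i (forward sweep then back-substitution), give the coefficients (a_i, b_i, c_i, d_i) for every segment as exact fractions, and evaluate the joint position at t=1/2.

  seg 0: a=3 b=-2507/1731 c=0 d=-179/13848
  seg 1: a=0 b=-5551/3462 c=-179/2308 d=4715/6924
  seg 2: a=-1 b=1969/6924 c=1134/577 d=-1243/2308
  seg 3: a=3 b=-8533/3462 c=-6651/2308 d=4525/3462
  seg 4: a=-3 b=5861/3462 c=11449/2308 d=-11449/6924
S(1/2) = 83983/36928

Δ: Δ0=-3/2, Δ1=-1, Δ2=4/3, Δ3=-3, Δ4=5
row 1: diag=6, rhs=3; c'=1/6, d'=1/2
row 2: denom=8−1·1/6=47/6; d'=(14−1·1/2)/(47/6)=81/47
row 3: denom=10−3·18/47=416/47; d'=(-26−3·81/47)/(416/47)=-1465/416
row 4: denom=6−2·47/208=577/104; d'=(48−2·-1465/416)/(577/104)=11449/1154
back: M4=11449/1154
back: M3=-1465/416−47/208·11449/1154=-6651/1154
back: M2=81/47−18/47·-6651/1154=2268/577
back: M1=1/2−1/6·2268/577=-179/1154
M: M0=0, M1=-179/1154, M2=2268/577, M3=-6651/1154, M4=11449/1154, M5=0
seg 0: a=3, c=M0/2=0, d=(M1−M0)/(6·2)=-179/13848, b=Δ0−h0·(2M0+M1)/6=-2507/1731
seg 1: a=0, c=M1/2=-179/2308, d=(M2−M1)/(6·1)=4715/6924, b=Δ1−h1·(2M1+M2)/6=-5551/3462
seg 2: a=-1, c=M2/2=1134/577, d=(M3−M2)/(6·3)=-1243/2308, b=Δ2−h2·(2M2+M3)/6=1969/6924
seg 3: a=3, c=M3/2=-6651/2308, d=(M4−M3)/(6·2)=4525/3462, b=Δ3−h3·(2M3+M4)/6=-8533/3462
seg 4: a=-3, c=M4/2=11449/2308, d=(M5−M4)/(6·1)=-11449/6924, b=Δ4−h4·(2M4+M5)/6=5861/3462
t_q=1/2 → seg 0, τ=1/2; S=3+-2507/1731·τ+0·τ²+-179/13848·τ³=83983/36928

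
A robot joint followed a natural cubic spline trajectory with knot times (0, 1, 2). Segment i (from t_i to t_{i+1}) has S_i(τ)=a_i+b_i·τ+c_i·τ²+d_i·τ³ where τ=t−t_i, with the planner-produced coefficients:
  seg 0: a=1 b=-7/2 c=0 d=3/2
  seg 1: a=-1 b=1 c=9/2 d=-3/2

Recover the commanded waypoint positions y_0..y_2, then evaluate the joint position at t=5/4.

y_0=1 y_1=-1 y_2=3
S(5/4) = -63/128

y_0 = S_0(0) = a_0 = 1
y_1 = S_1(0) = a_1 = -1
y_2 = S_1(1) = 3
t_q=5/4 is in segment 1 (τ=1/4); S_1(τ)=-63/128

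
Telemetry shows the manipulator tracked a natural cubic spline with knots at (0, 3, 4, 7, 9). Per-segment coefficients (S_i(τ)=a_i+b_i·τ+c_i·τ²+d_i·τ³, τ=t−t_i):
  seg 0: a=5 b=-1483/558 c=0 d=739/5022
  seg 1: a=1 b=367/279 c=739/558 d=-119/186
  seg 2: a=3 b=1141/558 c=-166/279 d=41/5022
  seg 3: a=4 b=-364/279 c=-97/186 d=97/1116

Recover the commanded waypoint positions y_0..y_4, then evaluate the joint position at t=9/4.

y_0 = S_0(0) = a_0 = 5
y_1 = S_1(0) = a_1 = 1
y_2 = S_2(0) = a_2 = 3
y_3 = S_3(0) = a_3 = 4
y_4 = S_3(2) = 0
t_q=9/4 is in segment 0 (τ=9/4); S_0(τ)=2763/3968

y_0=5 y_1=1 y_2=3 y_3=4 y_4=0
S(9/4) = 2763/3968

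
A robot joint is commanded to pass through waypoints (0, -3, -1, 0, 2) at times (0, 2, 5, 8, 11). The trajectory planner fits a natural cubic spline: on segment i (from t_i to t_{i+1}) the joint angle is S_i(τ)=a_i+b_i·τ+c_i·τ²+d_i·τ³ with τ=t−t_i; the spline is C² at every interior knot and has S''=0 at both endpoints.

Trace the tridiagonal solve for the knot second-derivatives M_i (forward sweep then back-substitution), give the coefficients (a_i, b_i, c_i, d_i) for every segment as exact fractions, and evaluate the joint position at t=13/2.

  seg 0: a=0 b=-413/207 c=0 d=205/1656
  seg 1: a=-3 b=-211/414 c=205/276 d=-871/7452
  seg 2: a=-1 b=655/828 c=-64/207 d=389/7452
  seg 3: a=0 b=143/414 c=133/828 d=-133/7452
S(13/2) = -245/736

Δ: Δ0=-3/2, Δ1=2/3, Δ2=1/3, Δ3=2/3
row 1: diag=10, rhs=13; c'=3/10, d'=13/10
row 2: denom=12−3·3/10=111/10; d'=(-2−3·13/10)/(111/10)=-59/111
row 3: denom=12−3·10/37=414/37; d'=(2−3·-59/111)/(414/37)=133/414
back: M3=133/414
back: M2=-59/111−10/37·133/414=-128/207
back: M1=13/10−3/10·-128/207=205/138
M: M0=0, M1=205/138, M2=-128/207, M3=133/414, M4=0
seg 0: a=0, c=M0/2=0, d=(M1−M0)/(6·2)=205/1656, b=Δ0−h0·(2M0+M1)/6=-413/207
seg 1: a=-3, c=M1/2=205/276, d=(M2−M1)/(6·3)=-871/7452, b=Δ1−h1·(2M1+M2)/6=-211/414
seg 2: a=-1, c=M2/2=-64/207, d=(M3−M2)/(6·3)=389/7452, b=Δ2−h2·(2M2+M3)/6=655/828
seg 3: a=0, c=M3/2=133/828, d=(M4−M3)/(6·3)=-133/7452, b=Δ3−h3·(2M3+M4)/6=143/414
t_q=13/2 → seg 2, τ=3/2; S=-1+655/828·τ+-64/207·τ²+389/7452·τ³=-245/736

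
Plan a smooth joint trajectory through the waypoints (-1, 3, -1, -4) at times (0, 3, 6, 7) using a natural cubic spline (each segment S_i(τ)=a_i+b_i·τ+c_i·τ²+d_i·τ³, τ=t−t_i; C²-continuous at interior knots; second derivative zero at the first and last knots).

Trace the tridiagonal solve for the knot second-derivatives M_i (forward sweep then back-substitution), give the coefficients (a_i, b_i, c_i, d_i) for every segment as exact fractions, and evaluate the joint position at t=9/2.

  seg 0: a=-1 b=55/29 c=0 d=-49/783
  seg 1: a=3 b=6/29 c=-49/87 d=13/783
  seg 2: a=-1 b=-79/29 c=-12/29 d=4/29
S(9/2) = 487/232

Δ: Δ0=4/3, Δ1=-4/3, Δ2=-3
row 1: diag=12, rhs=-16; c'=1/4, d'=-4/3
row 2: denom=8−3·1/4=29/4; d'=(-10−3·-4/3)/(29/4)=-24/29
back: M2=-24/29
back: M1=-4/3−1/4·-24/29=-98/87
M: M0=0, M1=-98/87, M2=-24/29, M3=0
seg 0: a=-1, c=M0/2=0, d=(M1−M0)/(6·3)=-49/783, b=Δ0−h0·(2M0+M1)/6=55/29
seg 1: a=3, c=M1/2=-49/87, d=(M2−M1)/(6·3)=13/783, b=Δ1−h1·(2M1+M2)/6=6/29
seg 2: a=-1, c=M2/2=-12/29, d=(M3−M2)/(6·1)=4/29, b=Δ2−h2·(2M2+M3)/6=-79/29
t_q=9/2 → seg 1, τ=3/2; S=3+6/29·τ+-49/87·τ²+13/783·τ³=487/232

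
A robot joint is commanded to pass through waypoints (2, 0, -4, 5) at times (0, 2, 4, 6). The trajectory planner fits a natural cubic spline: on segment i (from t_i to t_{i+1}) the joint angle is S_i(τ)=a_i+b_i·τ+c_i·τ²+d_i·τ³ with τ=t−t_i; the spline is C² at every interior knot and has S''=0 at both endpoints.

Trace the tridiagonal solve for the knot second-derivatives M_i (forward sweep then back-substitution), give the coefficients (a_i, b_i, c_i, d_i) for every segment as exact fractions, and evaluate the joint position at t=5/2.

Δ: Δ0=-1, Δ1=-2, Δ2=9/2
row 1: diag=8, rhs=-6; c'=1/4, d'=-3/4
row 2: denom=8−2·1/4=15/2; d'=(39−2·-3/4)/(15/2)=27/5
back: M2=27/5
back: M1=-3/4−1/4·27/5=-21/10
M: M0=0, M1=-21/10, M2=27/5, M3=0
seg 0: a=2, c=M0/2=0, d=(M1−M0)/(6·2)=-7/40, b=Δ0−h0·(2M0+M1)/6=-3/10
seg 1: a=0, c=M1/2=-21/20, d=(M2−M1)/(6·2)=5/8, b=Δ1−h1·(2M1+M2)/6=-12/5
seg 2: a=-4, c=M2/2=27/10, d=(M3−M2)/(6·2)=-9/20, b=Δ2−h2·(2M2+M3)/6=9/10
t_q=5/2 → seg 1, τ=1/2; S=0+-12/5·τ+-21/20·τ²+5/8·τ³=-443/320

  seg 0: a=2 b=-3/10 c=0 d=-7/40
  seg 1: a=0 b=-12/5 c=-21/20 d=5/8
  seg 2: a=-4 b=9/10 c=27/10 d=-9/20
S(5/2) = -443/320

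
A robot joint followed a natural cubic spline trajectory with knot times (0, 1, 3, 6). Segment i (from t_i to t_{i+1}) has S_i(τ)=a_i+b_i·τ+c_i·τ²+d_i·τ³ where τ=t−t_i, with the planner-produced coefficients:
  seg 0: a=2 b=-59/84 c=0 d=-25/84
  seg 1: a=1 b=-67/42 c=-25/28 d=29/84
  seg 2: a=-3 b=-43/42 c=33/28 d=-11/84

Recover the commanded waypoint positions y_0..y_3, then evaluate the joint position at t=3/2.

y_0 = S_0(0) = a_0 = 2
y_1 = S_1(0) = a_1 = 1
y_2 = S_2(0) = a_2 = -3
y_3 = S_2(3) = 1
t_q=3/2 is in segment 1 (τ=1/2); S_1(τ)=5/224

y_0=2 y_1=1 y_2=-3 y_3=1
S(3/2) = 5/224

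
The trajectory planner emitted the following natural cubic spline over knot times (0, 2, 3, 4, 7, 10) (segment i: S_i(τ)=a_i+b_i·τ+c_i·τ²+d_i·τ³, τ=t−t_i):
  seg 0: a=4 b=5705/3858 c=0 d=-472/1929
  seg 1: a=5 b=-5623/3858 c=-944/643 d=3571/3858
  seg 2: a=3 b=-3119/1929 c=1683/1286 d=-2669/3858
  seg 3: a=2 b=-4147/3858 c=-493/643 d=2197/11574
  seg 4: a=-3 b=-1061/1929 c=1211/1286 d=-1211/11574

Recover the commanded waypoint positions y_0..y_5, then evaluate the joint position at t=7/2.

y_0 = S_0(0) = a_0 = 4
y_1 = S_1(0) = a_1 = 5
y_2 = S_2(0) = a_2 = 3
y_3 = S_3(0) = a_3 = 2
y_4 = S_4(0) = a_4 = -3
y_5 = S_4(3) = 1
t_q=7/2 is in segment 2 (τ=1/2); S_2(τ)=25023/10288

y_0=4 y_1=5 y_2=3 y_3=2 y_4=-3 y_5=1
S(7/2) = 25023/10288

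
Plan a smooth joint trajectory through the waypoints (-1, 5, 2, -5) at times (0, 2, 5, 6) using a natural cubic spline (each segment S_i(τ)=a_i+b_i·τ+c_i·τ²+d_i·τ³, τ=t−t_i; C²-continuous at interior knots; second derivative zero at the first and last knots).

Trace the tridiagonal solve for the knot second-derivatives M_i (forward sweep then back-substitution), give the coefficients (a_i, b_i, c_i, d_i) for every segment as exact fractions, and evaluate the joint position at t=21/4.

Δ: Δ0=3, Δ1=-1, Δ2=-7
row 1: diag=10, rhs=-24; c'=3/10, d'=-12/5
row 2: denom=8−3·3/10=71/10; d'=(-36−3·-12/5)/(71/10)=-288/71
back: M2=-288/71
back: M1=-12/5−3/10·-288/71=-84/71
M: M0=0, M1=-84/71, M2=-288/71, M3=0
seg 0: a=-1, c=M0/2=0, d=(M1−M0)/(6·2)=-7/71, b=Δ0−h0·(2M0+M1)/6=241/71
seg 1: a=5, c=M1/2=-42/71, d=(M2−M1)/(6·3)=-34/213, b=Δ1−h1·(2M1+M2)/6=157/71
seg 2: a=2, c=M2/2=-144/71, d=(M3−M2)/(6·1)=48/71, b=Δ2−h2·(2M2+M3)/6=-401/71
t_q=21/4 → seg 2, τ=1/4; S=2+-401/71·τ+-144/71·τ²+48/71·τ³=67/142

  seg 0: a=-1 b=241/71 c=0 d=-7/71
  seg 1: a=5 b=157/71 c=-42/71 d=-34/213
  seg 2: a=2 b=-401/71 c=-144/71 d=48/71
S(21/4) = 67/142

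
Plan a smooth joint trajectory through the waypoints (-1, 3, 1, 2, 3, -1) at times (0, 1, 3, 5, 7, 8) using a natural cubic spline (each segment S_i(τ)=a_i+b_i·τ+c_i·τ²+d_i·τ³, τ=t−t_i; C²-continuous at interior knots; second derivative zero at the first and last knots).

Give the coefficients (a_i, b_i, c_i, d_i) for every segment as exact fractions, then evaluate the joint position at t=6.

Δ: Δ0=4, Δ1=-1, Δ2=1/2, Δ3=1/2, Δ4=-4
row 1: diag=6, rhs=-30; c'=1/3, d'=-5
row 2: denom=8−2·1/3=22/3; d'=(9−2·-5)/(22/3)=57/22
row 3: denom=8−2·3/11=82/11; d'=(0−2·57/22)/(82/11)=-57/82
row 4: denom=6−2·11/41=224/41; d'=(-27−2·-57/82)/(224/41)=-75/16
back: M4=-75/16
back: M3=-57/82−11/41·-75/16=9/16
back: M2=57/22−3/11·9/16=39/16
back: M1=-5−1/3·39/16=-93/16
M: M0=0, M1=-93/16, M2=39/16, M3=9/16, M4=-75/16, M5=0
seg 0: a=-1, c=M0/2=0, d=(M1−M0)/(6·1)=-31/32, b=Δ0−h0·(2M0+M1)/6=159/32
seg 1: a=3, c=M1/2=-93/32, d=(M2−M1)/(6·2)=11/16, b=Δ1−h1·(2M1+M2)/6=33/16
seg 2: a=1, c=M2/2=39/32, d=(M3−M2)/(6·2)=-5/32, b=Δ2−h2·(2M2+M3)/6=-21/16
seg 3: a=2, c=M3/2=9/32, d=(M4−M3)/(6·2)=-7/16, b=Δ3−h3·(2M3+M4)/6=27/16
seg 4: a=3, c=M4/2=-75/32, d=(M5−M4)/(6·1)=25/32, b=Δ4−h4·(2M4+M5)/6=-39/16
t_q=6 → seg 3, τ=1; S=2+27/16·τ+9/32·τ²+-7/16·τ³=113/32

  seg 0: a=-1 b=159/32 c=0 d=-31/32
  seg 1: a=3 b=33/16 c=-93/32 d=11/16
  seg 2: a=1 b=-21/16 c=39/32 d=-5/32
  seg 3: a=2 b=27/16 c=9/32 d=-7/16
  seg 4: a=3 b=-39/16 c=-75/32 d=25/32
S(6) = 113/32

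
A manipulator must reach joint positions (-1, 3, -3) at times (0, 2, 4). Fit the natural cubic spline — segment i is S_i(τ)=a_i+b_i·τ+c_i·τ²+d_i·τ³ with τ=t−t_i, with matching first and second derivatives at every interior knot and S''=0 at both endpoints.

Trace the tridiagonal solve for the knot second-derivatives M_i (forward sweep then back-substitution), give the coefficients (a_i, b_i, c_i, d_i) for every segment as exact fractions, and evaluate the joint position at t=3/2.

  seg 0: a=-1 b=13/4 c=0 d=-5/16
  seg 1: a=3 b=-1/2 c=-15/8 d=5/16
S(3/2) = 361/128

Δ: Δ0=2, Δ1=-3
row 1: diag=8, rhs=-30; c'=1/4, d'=-15/4
back: M1=-15/4
M: M0=0, M1=-15/4, M2=0
seg 0: a=-1, c=M0/2=0, d=(M1−M0)/(6·2)=-5/16, b=Δ0−h0·(2M0+M1)/6=13/4
seg 1: a=3, c=M1/2=-15/8, d=(M2−M1)/(6·2)=5/16, b=Δ1−h1·(2M1+M2)/6=-1/2
t_q=3/2 → seg 0, τ=3/2; S=-1+13/4·τ+0·τ²+-5/16·τ³=361/128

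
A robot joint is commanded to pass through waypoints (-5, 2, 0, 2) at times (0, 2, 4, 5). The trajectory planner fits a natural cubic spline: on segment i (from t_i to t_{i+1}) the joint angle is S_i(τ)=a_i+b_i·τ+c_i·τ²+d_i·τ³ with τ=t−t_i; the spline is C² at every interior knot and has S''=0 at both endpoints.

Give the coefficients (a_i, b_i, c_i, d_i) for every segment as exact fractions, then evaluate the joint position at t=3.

Δ: Δ0=7/2, Δ1=-1, Δ2=2
row 1: diag=8, rhs=-27; c'=1/4, d'=-27/8
row 2: denom=6−2·1/4=11/2; d'=(18−2·-27/8)/(11/2)=9/2
back: M2=9/2
back: M1=-27/8−1/4·9/2=-9/2
M: M0=0, M1=-9/2, M2=9/2, M3=0
seg 0: a=-5, c=M0/2=0, d=(M1−M0)/(6·2)=-3/8, b=Δ0−h0·(2M0+M1)/6=5
seg 1: a=2, c=M1/2=-9/4, d=(M2−M1)/(6·2)=3/4, b=Δ1−h1·(2M1+M2)/6=1/2
seg 2: a=0, c=M2/2=9/4, d=(M3−M2)/(6·1)=-3/4, b=Δ2−h2·(2M2+M3)/6=1/2
t_q=3 → seg 1, τ=1; S=2+1/2·τ+-9/4·τ²+3/4·τ³=1

  seg 0: a=-5 b=5 c=0 d=-3/8
  seg 1: a=2 b=1/2 c=-9/4 d=3/4
  seg 2: a=0 b=1/2 c=9/4 d=-3/4
S(3) = 1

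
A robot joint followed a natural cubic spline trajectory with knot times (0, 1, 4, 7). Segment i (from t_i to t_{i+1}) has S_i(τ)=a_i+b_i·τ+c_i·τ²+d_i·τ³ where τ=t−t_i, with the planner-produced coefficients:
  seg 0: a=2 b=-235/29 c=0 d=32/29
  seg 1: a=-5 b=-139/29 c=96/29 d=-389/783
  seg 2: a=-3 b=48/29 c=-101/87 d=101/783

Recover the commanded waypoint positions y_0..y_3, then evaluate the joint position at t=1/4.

y_0 = S_0(0) = a_0 = 2
y_1 = S_1(0) = a_1 = -5
y_2 = S_2(0) = a_2 = -3
y_3 = S_2(3) = -5
t_q=1/4 is in segment 0 (τ=1/4); S_0(τ)=-1/116

y_0=2 y_1=-5 y_2=-3 y_3=-5
S(1/4) = -1/116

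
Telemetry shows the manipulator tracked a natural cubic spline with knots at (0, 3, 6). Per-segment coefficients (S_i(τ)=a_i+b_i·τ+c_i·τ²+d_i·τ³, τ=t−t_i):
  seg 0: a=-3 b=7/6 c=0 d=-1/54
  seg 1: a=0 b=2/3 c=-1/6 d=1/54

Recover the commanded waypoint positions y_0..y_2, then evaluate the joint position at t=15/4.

y_0=-3 y_1=0 y_2=1
S(15/4) = 53/128

y_0 = S_0(0) = a_0 = -3
y_1 = S_1(0) = a_1 = 0
y_2 = S_1(3) = 1
t_q=15/4 is in segment 1 (τ=3/4); S_1(τ)=53/128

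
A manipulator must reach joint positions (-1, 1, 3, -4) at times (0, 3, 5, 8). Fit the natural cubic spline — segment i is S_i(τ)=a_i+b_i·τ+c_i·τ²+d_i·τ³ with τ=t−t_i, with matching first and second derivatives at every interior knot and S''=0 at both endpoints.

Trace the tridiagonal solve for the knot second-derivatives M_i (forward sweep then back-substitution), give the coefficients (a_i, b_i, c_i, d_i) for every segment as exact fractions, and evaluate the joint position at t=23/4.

  seg 0: a=-1 b=17/48 c=0 d=5/144
  seg 1: a=1 b=31/24 c=5/16 d=-11/48
  seg 2: a=3 b=-5/24 c=-17/16 d=17/144
S(23/4) = 2351/1024

Δ: Δ0=2/3, Δ1=1, Δ2=-7/3
row 1: diag=10, rhs=2; c'=1/5, d'=1/5
row 2: denom=10−2·1/5=48/5; d'=(-20−2·1/5)/(48/5)=-17/8
back: M2=-17/8
back: M1=1/5−1/5·-17/8=5/8
M: M0=0, M1=5/8, M2=-17/8, M3=0
seg 0: a=-1, c=M0/2=0, d=(M1−M0)/(6·3)=5/144, b=Δ0−h0·(2M0+M1)/6=17/48
seg 1: a=1, c=M1/2=5/16, d=(M2−M1)/(6·2)=-11/48, b=Δ1−h1·(2M1+M2)/6=31/24
seg 2: a=3, c=M2/2=-17/16, d=(M3−M2)/(6·3)=17/144, b=Δ2−h2·(2M2+M3)/6=-5/24
t_q=23/4 → seg 2, τ=3/4; S=3+-5/24·τ+-17/16·τ²+17/144·τ³=2351/1024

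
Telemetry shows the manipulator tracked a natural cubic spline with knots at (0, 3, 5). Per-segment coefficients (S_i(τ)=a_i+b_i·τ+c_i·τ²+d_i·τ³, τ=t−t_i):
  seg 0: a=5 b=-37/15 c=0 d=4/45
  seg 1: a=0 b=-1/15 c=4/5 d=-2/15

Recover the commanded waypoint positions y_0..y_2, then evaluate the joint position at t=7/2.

y_0 = S_0(0) = a_0 = 5
y_1 = S_1(0) = a_1 = 0
y_2 = S_1(2) = 2
t_q=7/2 is in segment 1 (τ=1/2); S_1(τ)=3/20

y_0=5 y_1=0 y_2=2
S(7/2) = 3/20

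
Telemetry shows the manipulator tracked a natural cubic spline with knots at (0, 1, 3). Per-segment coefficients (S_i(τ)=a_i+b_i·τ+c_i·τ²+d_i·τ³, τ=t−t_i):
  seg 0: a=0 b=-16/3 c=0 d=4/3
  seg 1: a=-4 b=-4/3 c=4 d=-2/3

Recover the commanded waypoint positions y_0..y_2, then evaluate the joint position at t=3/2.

y_0 = S_0(0) = a_0 = 0
y_1 = S_1(0) = a_1 = -4
y_2 = S_1(2) = 4
t_q=3/2 is in segment 1 (τ=1/2); S_1(τ)=-15/4

y_0=0 y_1=-4 y_2=4
S(3/2) = -15/4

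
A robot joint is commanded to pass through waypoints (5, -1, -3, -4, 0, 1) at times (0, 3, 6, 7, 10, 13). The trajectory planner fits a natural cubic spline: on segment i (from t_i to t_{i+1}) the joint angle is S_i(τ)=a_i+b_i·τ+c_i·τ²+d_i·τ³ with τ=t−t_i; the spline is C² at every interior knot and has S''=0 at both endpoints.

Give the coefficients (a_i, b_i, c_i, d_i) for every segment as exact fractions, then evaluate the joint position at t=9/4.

Δ: Δ0=-2, Δ1=-2/3, Δ2=-1, Δ3=4/3, Δ4=1/3
row 1: diag=12, rhs=8; c'=1/4, d'=2/3
row 2: denom=8−3·1/4=29/4; d'=(-2−3·2/3)/(29/4)=-16/29
row 3: denom=8−1·4/29=228/29; d'=(14−1·-16/29)/(228/29)=211/114
row 4: denom=12−3·29/76=825/76; d'=(-6−3·211/114)/(825/76)=-878/825
back: M4=-878/825
back: M3=211/114−29/76·-878/825=1862/825
back: M2=-16/29−4/29·1862/825=-712/825
back: M1=2/3−1/4·-712/825=728/825
M: M0=0, M1=728/825, M2=-712/825, M3=1862/825, M4=-878/825, M5=0
seg 0: a=5, c=M0/2=0, d=(M1−M0)/(6·3)=364/7425, b=Δ0−h0·(2M0+M1)/6=-2014/825
seg 1: a=-1, c=M1/2=364/825, d=(M2−M1)/(6·3)=-16/165, b=Δ1−h1·(2M1+M2)/6=-922/825
seg 2: a=-3, c=M2/2=-356/825, d=(M3−M2)/(6·1)=13/25, b=Δ2−h2·(2M2+M3)/6=-898/825
seg 3: a=-4, c=M3/2=931/825, d=(M4−M3)/(6·3)=-274/1485, b=Δ3−h3·(2M3+M4)/6=-323/825
seg 4: a=0, c=M4/2=-439/825, d=(M5−M4)/(6·3)=439/7425, b=Δ4−h4·(2M4+M5)/6=1153/825
t_q=9/4 → seg 0, τ=9/4; S=5+-2014/825·τ+0·τ²+364/7425·τ³=289/4400

  seg 0: a=5 b=-2014/825 c=0 d=364/7425
  seg 1: a=-1 b=-922/825 c=364/825 d=-16/165
  seg 2: a=-3 b=-898/825 c=-356/825 d=13/25
  seg 3: a=-4 b=-323/825 c=931/825 d=-274/1485
  seg 4: a=0 b=1153/825 c=-439/825 d=439/7425
S(9/4) = 289/4400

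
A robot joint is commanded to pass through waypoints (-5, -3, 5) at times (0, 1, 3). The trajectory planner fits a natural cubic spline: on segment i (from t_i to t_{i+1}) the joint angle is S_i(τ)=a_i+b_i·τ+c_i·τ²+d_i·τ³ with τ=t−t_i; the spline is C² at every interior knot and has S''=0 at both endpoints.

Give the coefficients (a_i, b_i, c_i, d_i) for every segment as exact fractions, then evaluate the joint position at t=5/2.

  seg 0: a=-5 b=5/3 c=0 d=1/3
  seg 1: a=-3 b=8/3 c=1 d=-1/6
S(5/2) = 43/16

Δ: Δ0=2, Δ1=4
row 1: diag=6, rhs=12; c'=1/3, d'=2
back: M1=2
M: M0=0, M1=2, M2=0
seg 0: a=-5, c=M0/2=0, d=(M1−M0)/(6·1)=1/3, b=Δ0−h0·(2M0+M1)/6=5/3
seg 1: a=-3, c=M1/2=1, d=(M2−M1)/(6·2)=-1/6, b=Δ1−h1·(2M1+M2)/6=8/3
t_q=5/2 → seg 1, τ=3/2; S=-3+8/3·τ+1·τ²+-1/6·τ³=43/16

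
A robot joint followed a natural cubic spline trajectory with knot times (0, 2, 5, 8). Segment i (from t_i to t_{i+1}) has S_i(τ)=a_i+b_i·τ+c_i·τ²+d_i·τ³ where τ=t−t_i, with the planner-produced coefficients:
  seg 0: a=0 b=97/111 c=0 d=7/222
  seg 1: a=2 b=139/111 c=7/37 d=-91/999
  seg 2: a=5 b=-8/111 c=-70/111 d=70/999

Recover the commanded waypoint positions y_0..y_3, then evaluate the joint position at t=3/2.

y_0=0 y_1=2 y_2=5 y_3=1
S(3/2) = 839/592

y_0 = S_0(0) = a_0 = 0
y_1 = S_1(0) = a_1 = 2
y_2 = S_2(0) = a_2 = 5
y_3 = S_2(3) = 1
t_q=3/2 is in segment 0 (τ=3/2); S_0(τ)=839/592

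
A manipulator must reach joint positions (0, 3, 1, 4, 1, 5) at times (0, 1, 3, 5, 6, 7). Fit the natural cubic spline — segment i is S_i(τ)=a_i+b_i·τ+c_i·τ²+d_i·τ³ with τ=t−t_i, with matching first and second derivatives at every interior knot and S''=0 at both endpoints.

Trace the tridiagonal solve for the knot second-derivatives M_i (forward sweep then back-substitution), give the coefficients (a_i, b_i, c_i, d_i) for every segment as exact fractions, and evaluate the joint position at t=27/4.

  seg 0: a=0 b=3635/916 c=0 d=-887/916
  seg 1: a=3 b=487/458 c=-2661/916 d=429/458
  seg 2: a=1 b=313/458 c=2487/916 d=-2113/1832
  seg 3: a=4 b=-526/229 c=-963/229 d=802/229
  seg 4: a=1 b=-46/229 c=1443/229 d=-481/229
S(27/4) = 51409/14656

Δ: Δ0=3, Δ1=-1, Δ2=3/2, Δ3=-3, Δ4=4
row 1: diag=6, rhs=-24; c'=1/3, d'=-4
row 2: denom=8−2·1/3=22/3; d'=(15−2·-4)/(22/3)=69/22
row 3: denom=6−2·3/11=60/11; d'=(-27−2·69/22)/(60/11)=-61/10
row 4: denom=4−1·11/60=229/60; d'=(42−1·-61/10)/(229/60)=2886/229
back: M4=2886/229
back: M3=-61/10−11/60·2886/229=-1926/229
back: M2=69/22−3/11·-1926/229=2487/458
back: M1=-4−1/3·2487/458=-2661/458
M: M0=0, M1=-2661/458, M2=2487/458, M3=-1926/229, M4=2886/229, M5=0
seg 0: a=0, c=M0/2=0, d=(M1−M0)/(6·1)=-887/916, b=Δ0−h0·(2M0+M1)/6=3635/916
seg 1: a=3, c=M1/2=-2661/916, d=(M2−M1)/(6·2)=429/458, b=Δ1−h1·(2M1+M2)/6=487/458
seg 2: a=1, c=M2/2=2487/916, d=(M3−M2)/(6·2)=-2113/1832, b=Δ2−h2·(2M2+M3)/6=313/458
seg 3: a=4, c=M3/2=-963/229, d=(M4−M3)/(6·1)=802/229, b=Δ3−h3·(2M3+M4)/6=-526/229
seg 4: a=1, c=M4/2=1443/229, d=(M5−M4)/(6·1)=-481/229, b=Δ4−h4·(2M4+M5)/6=-46/229
t_q=27/4 → seg 4, τ=3/4; S=1+-46/229·τ+1443/229·τ²+-481/229·τ³=51409/14656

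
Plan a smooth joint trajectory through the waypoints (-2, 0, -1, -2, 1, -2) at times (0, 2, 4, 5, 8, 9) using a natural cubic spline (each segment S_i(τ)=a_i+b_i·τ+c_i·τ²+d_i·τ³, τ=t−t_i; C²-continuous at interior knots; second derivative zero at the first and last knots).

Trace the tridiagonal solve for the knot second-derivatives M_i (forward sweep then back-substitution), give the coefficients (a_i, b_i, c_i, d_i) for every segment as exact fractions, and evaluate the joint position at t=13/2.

  seg 0: a=-2 b=25/19 c=0 d=-3/38
  seg 1: a=0 b=7/19 c=-9/19 d=3/152
  seg 2: a=-1 b=-49/38 c=-27/76 d=49/76
  seg 3: a=-2 b=-5/76 c=30/19 d=-31/76
  seg 4: a=1 b=-61/38 c=-159/76 d=53/76
S(13/2) = 47/608

Δ: Δ0=1, Δ1=-1/2, Δ2=-1, Δ3=1, Δ4=-3
row 1: diag=8, rhs=-9; c'=1/4, d'=-9/8
row 2: denom=6−2·1/4=11/2; d'=(-3−2·-9/8)/(11/2)=-3/22
row 3: denom=8−1·2/11=86/11; d'=(12−1·-3/22)/(86/11)=267/172
row 4: denom=8−3·33/86=589/86; d'=(-24−3·267/172)/(589/86)=-159/38
back: M4=-159/38
back: M3=267/172−33/86·-159/38=60/19
back: M2=-3/22−2/11·60/19=-27/38
back: M1=-9/8−1/4·-27/38=-18/19
M: M0=0, M1=-18/19, M2=-27/38, M3=60/19, M4=-159/38, M5=0
seg 0: a=-2, c=M0/2=0, d=(M1−M0)/(6·2)=-3/38, b=Δ0−h0·(2M0+M1)/6=25/19
seg 1: a=0, c=M1/2=-9/19, d=(M2−M1)/(6·2)=3/152, b=Δ1−h1·(2M1+M2)/6=7/19
seg 2: a=-1, c=M2/2=-27/76, d=(M3−M2)/(6·1)=49/76, b=Δ2−h2·(2M2+M3)/6=-49/38
seg 3: a=-2, c=M3/2=30/19, d=(M4−M3)/(6·3)=-31/76, b=Δ3−h3·(2M3+M4)/6=-5/76
seg 4: a=1, c=M4/2=-159/76, d=(M5−M4)/(6·1)=53/76, b=Δ4−h4·(2M4+M5)/6=-61/38
t_q=13/2 → seg 3, τ=3/2; S=-2+-5/76·τ+30/19·τ²+-31/76·τ³=47/608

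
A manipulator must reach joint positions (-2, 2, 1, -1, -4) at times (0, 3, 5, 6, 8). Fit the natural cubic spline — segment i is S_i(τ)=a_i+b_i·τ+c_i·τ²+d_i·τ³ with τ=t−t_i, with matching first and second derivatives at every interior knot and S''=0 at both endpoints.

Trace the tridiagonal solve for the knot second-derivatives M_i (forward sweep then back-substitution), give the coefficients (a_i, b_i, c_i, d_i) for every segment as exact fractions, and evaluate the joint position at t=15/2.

Δ: Δ0=4/3, Δ1=-1/2, Δ2=-2, Δ3=-3/2
row 1: diag=10, rhs=-11; c'=1/5, d'=-11/10
row 2: denom=6−2·1/5=28/5; d'=(-9−2·-11/10)/(28/5)=-17/14
row 3: denom=6−1·5/28=163/28; d'=(3−1·-17/14)/(163/28)=118/163
back: M3=118/163
back: M2=-17/14−5/28·118/163=-219/163
back: M1=-11/10−1/5·-219/163=-271/326
M: M0=0, M1=-271/326, M2=-219/163, M3=118/163, M4=0
seg 0: a=-2, c=M0/2=0, d=(M1−M0)/(6·3)=-271/5868, b=Δ0−h0·(2M0+M1)/6=3421/1956
seg 1: a=2, c=M1/2=-271/652, d=(M2−M1)/(6·2)=-167/3912, b=Δ1−h1·(2M1+M2)/6=491/978
seg 2: a=1, c=M2/2=-219/326, d=(M3−M2)/(6·1)=337/978, b=Δ2−h2·(2M2+M3)/6=-818/489
seg 3: a=-1, c=M3/2=59/163, d=(M4−M3)/(6·2)=-59/978, b=Δ3−h3·(2M3+M4)/6=-1939/978
t_q=15/2 → seg 3, τ=3/2; S=-1+-1939/978·τ+59/163·τ²+-59/978·τ³=-8771/2608

  seg 0: a=-2 b=3421/1956 c=0 d=-271/5868
  seg 1: a=2 b=491/978 c=-271/652 d=-167/3912
  seg 2: a=1 b=-818/489 c=-219/326 d=337/978
  seg 3: a=-1 b=-1939/978 c=59/163 d=-59/978
S(15/2) = -8771/2608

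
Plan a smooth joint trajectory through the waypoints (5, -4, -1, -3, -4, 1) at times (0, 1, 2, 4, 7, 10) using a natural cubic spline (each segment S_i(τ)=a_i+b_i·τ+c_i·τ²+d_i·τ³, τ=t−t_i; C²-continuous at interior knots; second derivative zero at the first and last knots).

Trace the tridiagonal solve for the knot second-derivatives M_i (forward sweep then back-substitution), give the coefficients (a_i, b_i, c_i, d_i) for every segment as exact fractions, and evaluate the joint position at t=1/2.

Δ: Δ0=-9, Δ1=3, Δ2=-1, Δ3=-1/3, Δ4=5/3
row 1: diag=4, rhs=72; c'=1/4, d'=18
row 2: denom=6−1·1/4=23/4; d'=(-24−1·18)/(23/4)=-168/23
row 3: denom=10−2·8/23=214/23; d'=(4−2·-168/23)/(214/23)=2
row 4: denom=12−3·69/214=2361/214; d'=(12−3·2)/(2361/214)=428/787
back: M4=428/787
back: M3=2−69/214·428/787=1436/787
back: M2=-168/23−8/23·1436/787=-6248/787
back: M1=18−1/4·-6248/787=15728/787
M: M0=0, M1=15728/787, M2=-6248/787, M3=1436/787, M4=428/787, M5=0
seg 0: a=5, c=M0/2=0, d=(M1−M0)/(6·1)=7864/2361, b=Δ0−h0·(2M0+M1)/6=-29113/2361
seg 1: a=-4, c=M1/2=7864/787, d=(M2−M1)/(6·1)=-10988/2361, b=Δ1−h1·(2M1+M2)/6=-5521/2361
seg 2: a=-1, c=M2/2=-3124/787, d=(M3−M2)/(6·2)=1921/2361, b=Δ2−h2·(2M2+M3)/6=8699/2361
seg 3: a=-3, c=M3/2=718/787, d=(M4−M3)/(6·3)=-56/787, b=Δ3−h3·(2M3+M4)/6=-5737/2361
seg 4: a=-4, c=M4/2=214/787, d=(M5−M4)/(6·3)=-214/7083, b=Δ4−h4·(2M4+M5)/6=2651/2361
t_q=1/2 → seg 0, τ=1/2; S=5+-29113/2361·τ+0·τ²+7864/2361·τ³=-1179/1574

  seg 0: a=5 b=-29113/2361 c=0 d=7864/2361
  seg 1: a=-4 b=-5521/2361 c=7864/787 d=-10988/2361
  seg 2: a=-1 b=8699/2361 c=-3124/787 d=1921/2361
  seg 3: a=-3 b=-5737/2361 c=718/787 d=-56/787
  seg 4: a=-4 b=2651/2361 c=214/787 d=-214/7083
S(1/2) = -1179/1574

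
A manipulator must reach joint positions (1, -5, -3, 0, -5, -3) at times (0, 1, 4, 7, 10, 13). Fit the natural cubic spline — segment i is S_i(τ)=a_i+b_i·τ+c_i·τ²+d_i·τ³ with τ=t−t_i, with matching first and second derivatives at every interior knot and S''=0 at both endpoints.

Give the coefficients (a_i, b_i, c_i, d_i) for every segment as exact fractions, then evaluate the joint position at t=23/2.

  seg 0: a=1 b=-640/93 c=0 d=82/93
  seg 1: a=-5 b=-394/93 c=82/31 d=-94/279
  seg 2: a=-3 b=236/93 c=-12/31 d=-35/837
  seg 3: a=0 b=-85/93 c=-71/93 d=143/837
  seg 4: a=-5 b=-82/93 c=24/31 d=-8/93
S(23/2) = -151/31

Δ: Δ0=-6, Δ1=2/3, Δ2=1, Δ3=-5/3, Δ4=2/3
row 1: diag=8, rhs=40; c'=3/8, d'=5
row 2: denom=12−3·3/8=87/8; d'=(2−3·5)/(87/8)=-104/87
row 3: denom=12−3·8/29=324/29; d'=(-16−3·-104/87)/(324/29)=-10/9
row 4: denom=12−3·29/108=403/36; d'=(14−3·-10/9)/(403/36)=48/31
back: M4=48/31
back: M3=-10/9−29/108·48/31=-142/93
back: M2=-104/87−8/29·-142/93=-24/31
back: M1=5−3/8·-24/31=164/31
M: M0=0, M1=164/31, M2=-24/31, M3=-142/93, M4=48/31, M5=0
seg 0: a=1, c=M0/2=0, d=(M1−M0)/(6·1)=82/93, b=Δ0−h0·(2M0+M1)/6=-640/93
seg 1: a=-5, c=M1/2=82/31, d=(M2−M1)/(6·3)=-94/279, b=Δ1−h1·(2M1+M2)/6=-394/93
seg 2: a=-3, c=M2/2=-12/31, d=(M3−M2)/(6·3)=-35/837, b=Δ2−h2·(2M2+M3)/6=236/93
seg 3: a=0, c=M3/2=-71/93, d=(M4−M3)/(6·3)=143/837, b=Δ3−h3·(2M3+M4)/6=-85/93
seg 4: a=-5, c=M4/2=24/31, d=(M5−M4)/(6·3)=-8/93, b=Δ4−h4·(2M4+M5)/6=-82/93
t_q=23/2 → seg 4, τ=3/2; S=-5+-82/93·τ+24/31·τ²+-8/93·τ³=-151/31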